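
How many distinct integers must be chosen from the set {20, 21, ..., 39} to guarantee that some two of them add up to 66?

Group the elements by complementary pair {x, 66−x}: {27,39}, {28,38}, {29,37}, …, giving 6 two-element pairs, the single value 33 (it cannot pair with itself since the integers are distinct), and 7 integers whose partner 66−x falls outside [20,39].
Pigeonhole: treating each of those 14 groups as a pigeonhole, one can pick one integer per group — 14 integers — with no two summing to 66.
The 15th integer lands in an occupied pair, forcing a sum of 66.

15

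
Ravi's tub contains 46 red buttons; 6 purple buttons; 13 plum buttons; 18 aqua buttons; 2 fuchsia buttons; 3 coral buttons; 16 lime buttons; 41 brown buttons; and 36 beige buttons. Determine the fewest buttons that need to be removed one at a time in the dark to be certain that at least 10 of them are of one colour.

66

An adversary could hand out at most 9 buttons per colour (purple, fuchsia, coral run out sooner): 9 + 6 + 9 + 9 + 2 + 3 + 9 + 9 + 9 = 65 buttons and still no colour has 10.
By pigeonhole, one more button lands in a colour already at 9, so 66 draws are enough and 65 are not.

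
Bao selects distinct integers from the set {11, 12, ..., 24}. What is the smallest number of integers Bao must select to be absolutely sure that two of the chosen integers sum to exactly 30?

Group the elements by complementary pair {x, 30−x}: {11,19}, {12,18}, {13,17}, …, giving 4 two-element pairs, the single value 15 (it cannot pair with itself since the integers are distinct), and 5 integers whose partner 30−x falls outside [11,24].
By the pigeonhole principle, treating each of those 10 groups as a pigeonhole, one can pick one integer per group — 10 integers — with no two summing to 30.
The 11th integer lands in an occupied pair, forcing a sum of 30.

11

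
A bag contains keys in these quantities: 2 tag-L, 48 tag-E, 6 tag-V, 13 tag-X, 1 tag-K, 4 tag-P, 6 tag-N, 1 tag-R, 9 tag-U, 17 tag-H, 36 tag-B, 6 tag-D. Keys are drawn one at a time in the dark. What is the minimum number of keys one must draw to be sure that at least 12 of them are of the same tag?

80

An adversary could hand out at most 11 keys per tag (8 tags run out sooner): 2 + 11 + 6 + 11 + 1 + 4 + 6 + 1 + 9 + 11 + 11 + 6 = 79 keys and still no tag has 12.
By pigeonhole, one more key lands in a tag already at 11, so 80 draws are enough and 79 are not.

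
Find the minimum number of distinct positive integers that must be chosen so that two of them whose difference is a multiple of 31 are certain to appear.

32

Integers whose pairwise differences are multiples of 31 are exactly those sharing a remainder mod 31. By the pigeonhole principle, the 31 residue classes mod 31 are the pigeonholes.
With 31 integers one could put 1 in each residue class and have no class reach 2.
The 32nd integer pushes some class to 2, so 31·1 + 1 = 32.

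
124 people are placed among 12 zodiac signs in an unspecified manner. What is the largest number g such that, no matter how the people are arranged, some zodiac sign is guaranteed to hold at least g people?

11

The 12 zodiac signs are the holes and the 124 people are the pigeons.
If every zodiac sign held at most 10 people, the total would be at most 12 × 10 = 120, which is less than 124.
So some zodiac sign holds at least ⌈124/12⌉ = 11 people.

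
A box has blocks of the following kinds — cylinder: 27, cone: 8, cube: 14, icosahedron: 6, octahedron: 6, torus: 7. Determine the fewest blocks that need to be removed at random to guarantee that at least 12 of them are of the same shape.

50

An adversary could hand out at most 11 blocks per shape (4 shapes run out sooner): 11 + 8 + 11 + 6 + 6 + 7 = 49 blocks and still no shape has 12.
One more block lands in a shape already at 11, so 50 draws are enough and 49 are not.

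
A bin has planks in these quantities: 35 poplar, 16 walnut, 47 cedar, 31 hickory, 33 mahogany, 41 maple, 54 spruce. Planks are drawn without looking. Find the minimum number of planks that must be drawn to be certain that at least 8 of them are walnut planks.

In the worst case for collecting walnut planks, every non-walnut plank comes out first.
There are 35 + 47 + 31 + 33 + 41 + 54 = 241 non-walnut planks altogether.
After those, each further plank must be walnut, so 241 + 8 = 249 draws guarantee 8 walnut planks.

249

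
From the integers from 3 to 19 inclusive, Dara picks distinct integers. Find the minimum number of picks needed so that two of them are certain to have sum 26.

Two chosen integers sum to 26 exactly when both halves of some pair {x, 26−x} with 7 ≤ x ≤ 26−x ≤ 19 are chosen — 6 such pairs.
The remaining 5 elements (those with no distinct partner in range) can never complete a 26-sum, so the worst case takes all of them and one from each pair: 5 + 6 = 11.
The 12th integer has to be the second member of some pair, so 11 + 1 = 12.

12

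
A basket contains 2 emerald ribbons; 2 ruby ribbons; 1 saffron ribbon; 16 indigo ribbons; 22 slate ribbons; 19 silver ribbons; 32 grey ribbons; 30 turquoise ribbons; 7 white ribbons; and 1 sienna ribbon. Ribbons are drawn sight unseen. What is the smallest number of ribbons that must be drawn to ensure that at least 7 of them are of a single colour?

By pigeonhole, put each drawn ribbon into a box by colour. The largest draw with every box below 7 takes min(count, 6) from each colour; colours with fewer than 6 contribute all they have.
Σ min(cᵢ, 6) = 2 + 2 + 1 + 6 + 6 + 6 + 6 + 6 + 6 + 1 = 42.
Draw number 42 + 1 = 43 must push one box to 7.

43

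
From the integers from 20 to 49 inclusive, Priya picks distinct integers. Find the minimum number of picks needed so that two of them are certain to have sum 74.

Group the elements by complementary pair {x, 74−x}: {25,49}, {26,48}, {27,47}, …, giving 12 two-element pairs, the single value 37 (it cannot pair with itself since the integers are distinct), and 5 integers whose partner 74−x falls outside [20,49].
Treating each of those 18 groups as a pigeonhole, one can pick one integer per group — 18 integers — with no two summing to 74.
The 19th integer lands in an occupied pair, forcing a sum of 74.

19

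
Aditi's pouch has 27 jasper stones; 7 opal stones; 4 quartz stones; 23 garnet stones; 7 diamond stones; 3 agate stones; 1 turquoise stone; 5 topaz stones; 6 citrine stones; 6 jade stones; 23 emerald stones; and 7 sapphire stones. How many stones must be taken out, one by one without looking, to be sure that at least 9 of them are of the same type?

71

An adversary could hand out at most 8 stones per type (9 types run out sooner): 8 + 7 + 4 + 8 + 7 + 3 + 1 + 5 + 6 + 6 + 8 + 7 = 70 stones and still no type has 9.
Pigeonhole: one more stone lands in a type already at 8, so 71 draws are enough and 70 are not.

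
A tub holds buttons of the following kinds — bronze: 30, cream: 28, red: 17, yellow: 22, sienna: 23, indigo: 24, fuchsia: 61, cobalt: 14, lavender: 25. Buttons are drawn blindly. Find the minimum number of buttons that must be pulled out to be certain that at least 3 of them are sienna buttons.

In the worst case for collecting sienna buttons, every non-sienna button comes out first.
There are 30 + 28 + 17 + 22 + 24 + 61 + 14 + 25 = 221 non-sienna buttons altogether.
After those, each further button must be sienna, so 221 + 3 = 224 draws guarantee 3 sienna buttons.

224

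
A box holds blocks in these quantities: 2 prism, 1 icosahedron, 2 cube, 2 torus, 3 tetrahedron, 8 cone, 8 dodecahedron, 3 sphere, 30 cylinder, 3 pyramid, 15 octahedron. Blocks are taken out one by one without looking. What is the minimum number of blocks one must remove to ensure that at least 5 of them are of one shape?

An adversary could hand out at most 4 blocks per shape (7 shapes run out sooner): 2 + 1 + 2 + 2 + 3 + 4 + 4 + 3 + 4 + 3 + 4 = 32 blocks and still no shape has 5.
Pigeonhole: one more block lands in a shape already at 4, so 33 draws are enough and 32 are not.

33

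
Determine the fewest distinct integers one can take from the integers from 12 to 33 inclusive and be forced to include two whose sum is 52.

Two chosen integers sum to 52 exactly when both halves of some pair {x, 52−x} with 19 ≤ x ≤ 52−x ≤ 33 are chosen — 7 such pairs.
The remaining 8 elements (those with no distinct partner in range) can never complete a 52-sum, so the worst case takes all of them and one from each pair: 8 + 7 = 15.
Pigeonhole: the 16th integer has to be the second member of some pair, so 15 + 1 = 16.

16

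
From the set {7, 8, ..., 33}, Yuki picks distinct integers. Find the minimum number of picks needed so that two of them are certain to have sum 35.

17

A set avoiding the sum 35 can contain at most one of each pair {x, 35−x}, plus the 5 elements whose complement lies outside the range.
The integers 18, …, 33 (16 of them) are such a set: any two sum to at least 18+19 = 37 > 35.
Any 17th integer completes one of the 11 pairs, so 17 choices force a sum of 35.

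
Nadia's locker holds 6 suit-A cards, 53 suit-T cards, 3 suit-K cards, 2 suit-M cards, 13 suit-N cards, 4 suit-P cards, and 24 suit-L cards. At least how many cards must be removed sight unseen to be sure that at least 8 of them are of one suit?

The 7 suits are the holes; the cards drawn are the pigeons.
To avoid 8 of any one suit, the worst case takes at most 7 of each suit, or every card of a suit that has fewer than 7.
That gives 6 + 7 + 3 + 2 + 7 + 4 + 7 = 36 cards with no suit reaching 8.
The next card forces some suit to 8, so 36 + 1 = 37.

37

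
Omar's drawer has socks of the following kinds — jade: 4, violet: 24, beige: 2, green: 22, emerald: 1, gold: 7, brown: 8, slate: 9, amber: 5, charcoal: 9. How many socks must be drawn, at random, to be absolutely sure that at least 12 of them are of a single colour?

By pigeonhole, put each drawn sock into a box by colour. The largest draw with every box below 12 takes min(count, 11) from each colour; colours with fewer than 11 contribute all they have.
Σ min(cᵢ, 11) = 4 + 11 + 2 + 11 + 1 + 7 + 8 + 9 + 5 + 9 = 67.
Draw number 67 + 1 = 68 must push one box to 12.

68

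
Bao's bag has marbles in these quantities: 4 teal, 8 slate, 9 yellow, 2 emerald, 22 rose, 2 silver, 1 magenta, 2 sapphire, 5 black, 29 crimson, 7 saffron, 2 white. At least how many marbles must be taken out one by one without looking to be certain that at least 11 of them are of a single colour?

63

An adversary could hand out at most 10 marbles per colour (10 colours run out sooner): 4 + 8 + 9 + 2 + 10 + 2 + 1 + 2 + 5 + 10 + 7 + 2 = 62 marbles and still no colour has 11.
One more marble lands in a colour already at 10, so 63 draws are enough and 62 are not.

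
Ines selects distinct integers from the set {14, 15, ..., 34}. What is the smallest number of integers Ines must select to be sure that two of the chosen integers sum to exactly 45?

13

Group the elements by complementary pair {x, 45−x}: {14,31}, {15,30}, {16,29}, …, giving 9 two-element pairs and 3 integers whose partner 45−x falls outside [14,34].
Pigeonhole: treating each of those 12 groups as a pigeonhole, one can pick one integer per group — 12 integers — with no two summing to 45.
The 13th integer lands in an occupied pair, forcing a sum of 45.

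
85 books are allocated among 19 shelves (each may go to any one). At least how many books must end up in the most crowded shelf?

The 19 shelves are the holes and the 85 books are the pigeons.
If every shelf held at most 4 books, the total would be at most 19 × 4 = 76, which is less than 85.
So some shelf holds at least ⌈85/19⌉ = 5 books.

5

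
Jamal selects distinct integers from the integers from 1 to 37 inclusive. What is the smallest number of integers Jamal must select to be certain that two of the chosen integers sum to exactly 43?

22

A set avoiding the sum 43 can contain at most one of each pair {x, 43−x}, plus the 5 elements whose complement lies outside the range.
The integers 1, …, 21 (21 of them) are such a set: any two sum to at least 1+2 = 3 and at most 20+21 = 41 < 43.
Any 22nd integer completes one of the 16 pairs, so 22 choices force a sum of 43.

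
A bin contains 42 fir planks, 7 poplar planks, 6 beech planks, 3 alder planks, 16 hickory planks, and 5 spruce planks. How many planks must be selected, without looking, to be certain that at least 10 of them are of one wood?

Pigeonhole: the 6 woods are the holes; the planks drawn are the pigeons.
To avoid 10 of any one wood, the worst case takes at most 9 of each wood, or every plank of a wood that has fewer than 9.
That gives 9 + 7 + 6 + 3 + 9 + 5 = 39 planks with no wood reaching 10.
The next plank forces some wood to 10, so 39 + 1 = 40.

40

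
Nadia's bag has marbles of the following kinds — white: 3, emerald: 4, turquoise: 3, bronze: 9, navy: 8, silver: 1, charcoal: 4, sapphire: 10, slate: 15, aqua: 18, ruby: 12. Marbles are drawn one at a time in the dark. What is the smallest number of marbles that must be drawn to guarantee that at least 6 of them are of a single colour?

46

The 11 colours are the holes; the marbles drawn are the pigeons.
To avoid 6 of any one colour, the worst case takes at most 5 of each colour, or every marble of a colour that has fewer than 5.
That gives 3 + 4 + 3 + 5 + 5 + 1 + 4 + 5 + 5 + 5 + 5 = 45 marbles with no colour reaching 6.
The next marble forces some colour to 6, so 45 + 1 = 46.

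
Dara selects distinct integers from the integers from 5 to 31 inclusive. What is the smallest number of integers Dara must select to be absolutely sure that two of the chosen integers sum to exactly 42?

18

Group the elements by complementary pair {x, 42−x}: {11,31}, {12,30}, {13,29}, …, giving 10 two-element pairs, the single value 21 (it cannot pair with itself since the integers are distinct), and 6 integers whose partner 42−x falls outside [5,31].
By pigeonhole, treating each of those 17 groups as a pigeonhole, one can pick one integer per group — 17 integers — with no two summing to 42.
The 18th integer lands in an occupied pair, forcing a sum of 42.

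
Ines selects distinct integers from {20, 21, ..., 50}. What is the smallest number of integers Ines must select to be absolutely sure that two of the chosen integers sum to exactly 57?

23

Two chosen integers sum to 57 exactly when both halves of some pair {x, 57−x} with 20 ≤ x ≤ 57−x ≤ 37 are chosen — 9 such pairs.
The remaining 13 elements (those with no distinct partner in range) can never complete a 57-sum, so the worst case takes all of them and one from each pair: 13 + 9 = 22.
The 23rd integer has to be the second member of some pair, so 22 + 1 = 23.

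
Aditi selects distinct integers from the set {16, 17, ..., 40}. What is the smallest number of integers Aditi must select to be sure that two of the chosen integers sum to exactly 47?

18

Group the elements by complementary pair {x, 47−x}: {16,31}, {17,30}, {18,29}, …, giving 8 two-element pairs and 9 integers whose partner 47−x falls outside [16,40].
Treating each of those 17 groups as a pigeonhole, one can pick one integer per group — 17 integers — with no two summing to 47.
The 18th integer lands in an occupied pair, forcing a sum of 47.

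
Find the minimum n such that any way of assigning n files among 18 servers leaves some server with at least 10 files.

163

With 162 files one could put exactly 9 in each of the 18 servers, and no server would reach 10.
By the pigeonhole principle, one more file must land in a server that already has 9, giving it 10.
So 18 × 9 + 1 = 163 files are required.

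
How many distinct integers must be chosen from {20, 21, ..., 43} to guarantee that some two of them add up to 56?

Group the elements by complementary pair {x, 56−x}: {20,36}, {21,35}, {22,34}, …, giving 8 two-element pairs, the single value 28 (it cannot pair with itself since the integers are distinct), and 7 integers whose partner 56−x falls outside [20,43].
Treating each of those 16 groups as a pigeonhole, one can pick one integer per group — 16 integers — with no two summing to 56.
The 17th integer lands in an occupied pair, forcing a sum of 56.

17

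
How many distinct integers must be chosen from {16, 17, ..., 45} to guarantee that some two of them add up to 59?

17

Group the elements by complementary pair {x, 59−x}: {16,43}, {17,42}, {18,41}, …, giving 14 two-element pairs and 2 integers whose partner 59−x falls outside [16,45].
By the pigeonhole principle, treating each of those 16 groups as a pigeonhole, one can pick one integer per group — 16 integers — with no two summing to 59.
The 17th integer lands in an occupied pair, forcing a sum of 59.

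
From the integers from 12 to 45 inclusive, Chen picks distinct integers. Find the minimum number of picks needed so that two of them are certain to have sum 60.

Two chosen integers sum to 60 exactly when both halves of some pair {x, 60−x} with 15 ≤ x ≤ 60−x ≤ 45 are chosen — 15 such pairs.
The remaining 4 elements (those with no distinct partner in range) can never complete a 60-sum, so the worst case takes all of them and one from each pair: 4 + 15 = 19.
Pigeonhole: the 20th integer has to be the second member of some pair, so 19 + 1 = 20.

20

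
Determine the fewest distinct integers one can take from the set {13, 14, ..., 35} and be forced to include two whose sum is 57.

Two chosen integers sum to 57 exactly when both halves of some pair {x, 57−x} with 22 ≤ x ≤ 57−x ≤ 35 are chosen — 7 such pairs.
The remaining 9 elements (those with no distinct partner in range) can never complete a 57-sum, so the worst case takes all of them and one from each pair: 9 + 7 = 16.
By pigeonhole, the 17th integer has to be the second member of some pair, so 16 + 1 = 17.

17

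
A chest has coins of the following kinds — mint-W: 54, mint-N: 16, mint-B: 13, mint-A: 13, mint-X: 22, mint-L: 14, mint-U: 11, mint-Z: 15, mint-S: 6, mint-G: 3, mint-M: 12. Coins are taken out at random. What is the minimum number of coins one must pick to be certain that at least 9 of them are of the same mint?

An adversary could hand out at most 8 coins per mint (mint-S, mint-G run out sooner): 8 + 8 + 8 + 8 + 8 + 8 + 8 + 8 + 6 + 3 + 8 = 81 coins and still no mint has 9.
One more coin lands in a mint already at 8, so 82 draws are enough and 81 are not.

82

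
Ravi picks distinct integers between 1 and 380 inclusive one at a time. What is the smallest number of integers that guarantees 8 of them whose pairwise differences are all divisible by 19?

134

Integers whose pairwise differences are multiples of 19 are exactly those sharing a remainder mod 19. The 19 residue classes mod 19 are the pigeonholes.
With 133 integers one could put 7 in each residue class and have no class reach 8.
The 134th integer pushes some class to 8, so 19·7 + 1 = 134.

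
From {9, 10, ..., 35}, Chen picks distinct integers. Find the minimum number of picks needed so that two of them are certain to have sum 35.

19

Two chosen integers sum to 35 exactly when both halves of some pair {x, 35−x} with 9 ≤ x ≤ 35−x ≤ 26 are chosen — 9 such pairs.
The remaining 9 elements (those with no distinct partner in range) can never complete a 35-sum, so the worst case takes all of them and one from each pair: 9 + 9 = 18.
The 19th integer has to be the second member of some pair, so 18 + 1 = 19.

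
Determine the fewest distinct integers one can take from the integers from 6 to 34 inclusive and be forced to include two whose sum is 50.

A set avoiding the sum 50 can contain at most one of each pair {x, 50−x}, plus the 11 elements whose complement lies outside the range or equal to its own complement.
The integers 6, …, 25 (20 of them) are such a set: any two sum to at least 6+7 = 13 and at most 24+25 = 49 < 50.
By the pigeonhole principle, any 21st integer completes one of the 9 pairs, so 21 choices force a sum of 50.

21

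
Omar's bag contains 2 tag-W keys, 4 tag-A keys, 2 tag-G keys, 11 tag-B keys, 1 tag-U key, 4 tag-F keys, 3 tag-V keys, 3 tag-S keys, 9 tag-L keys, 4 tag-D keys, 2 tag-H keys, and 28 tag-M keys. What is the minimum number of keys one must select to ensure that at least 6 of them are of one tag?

41

An adversary could hand out at most 5 keys per tag (9 tags run out sooner): 2 + 4 + 2 + 5 + 1 + 4 + 3 + 3 + 5 + 4 + 2 + 5 = 40 keys and still no tag has 6.
Pigeonhole: one more key lands in a tag already at 5, so 41 draws are enough and 40 are not.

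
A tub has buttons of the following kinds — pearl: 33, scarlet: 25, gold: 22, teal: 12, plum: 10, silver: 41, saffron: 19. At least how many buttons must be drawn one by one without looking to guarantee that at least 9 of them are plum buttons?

161

In the worst case for collecting plum buttons, every non-plum button comes out first.
There are 33 + 25 + 22 + 12 + 41 + 19 = 152 non-plum buttons altogether.
After those, each further button must be plum, so 152 + 9 = 161 draws guarantee 9 plum buttons.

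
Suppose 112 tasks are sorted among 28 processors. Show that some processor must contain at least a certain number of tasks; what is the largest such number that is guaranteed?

The 28 processors are the holes and the 112 tasks are the pigeons.
If every processor held at most 3 tasks, the total would be at most 28 × 3 = 84, which is less than 112.
So some processor holds at least ⌈112/28⌉ = 4 tasks.

4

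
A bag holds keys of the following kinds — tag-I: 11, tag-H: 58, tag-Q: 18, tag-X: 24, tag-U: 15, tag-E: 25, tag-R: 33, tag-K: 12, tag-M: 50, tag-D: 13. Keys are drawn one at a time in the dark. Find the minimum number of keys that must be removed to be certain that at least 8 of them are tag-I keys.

In the worst case for collecting tag-I keys, every non-tag-I key comes out first.
There are 58 + 18 + 24 + 15 + 25 + 33 + 12 + 50 + 13 = 248 non-tag-I keys altogether.
After those, each further key must be tag-I, so 248 + 8 = 256 draws guarantee 8 tag-I keys.

256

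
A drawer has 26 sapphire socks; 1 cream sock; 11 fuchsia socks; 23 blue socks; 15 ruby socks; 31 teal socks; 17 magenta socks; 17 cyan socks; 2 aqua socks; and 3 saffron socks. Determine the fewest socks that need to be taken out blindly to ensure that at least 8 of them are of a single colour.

56

By pigeonhole, the 10 colours are the holes; the socks drawn are the pigeons.
To avoid 8 of any one colour, the worst case takes at most 7 of each colour, or every sock of a colour that has fewer than 7.
That gives 7 + 1 + 7 + 7 + 7 + 7 + 7 + 7 + 2 + 3 = 55 socks with no colour reaching 8.
The next sock forces some colour to 8, so 55 + 1 = 56.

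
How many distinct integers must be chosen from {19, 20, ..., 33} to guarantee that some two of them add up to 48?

11

Two chosen integers sum to 48 exactly when both halves of some pair {x, 48−x} with 19 ≤ x ≤ 48−x ≤ 29 are chosen — 5 such pairs.
The remaining 5 elements (those with no distinct partner in range) can never complete a 48-sum, so the worst case takes all of them and one from each pair: 5 + 5 = 10.
The 11th integer has to be the second member of some pair, so 10 + 1 = 11.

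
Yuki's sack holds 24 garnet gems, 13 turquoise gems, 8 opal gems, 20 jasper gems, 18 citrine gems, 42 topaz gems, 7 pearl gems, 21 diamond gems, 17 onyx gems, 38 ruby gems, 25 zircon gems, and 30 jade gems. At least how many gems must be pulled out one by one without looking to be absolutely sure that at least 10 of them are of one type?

Pigeonhole: the 12 types are the holes; the gems drawn are the pigeons.
To avoid 10 of any one type, the worst case takes at most 9 of each type, or every gem of a type that has fewer than 9.
That gives 9 + 9 + 8 + 9 + 9 + 9 + 7 + 9 + 9 + 9 + 9 + 9 = 105 gems with no type reaching 10.
The next gem forces some type to 10, so 105 + 1 = 106.

106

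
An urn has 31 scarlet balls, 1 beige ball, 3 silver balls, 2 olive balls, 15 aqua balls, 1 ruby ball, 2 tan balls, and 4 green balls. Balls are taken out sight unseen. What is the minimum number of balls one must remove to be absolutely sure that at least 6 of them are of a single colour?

24

Pigeonhole: the 8 colours are the holes; the balls drawn are the pigeons.
To avoid 6 of any one colour, the worst case takes at most 5 of each colour, or every ball of a colour that has fewer than 5.
That gives 5 + 1 + 3 + 2 + 5 + 1 + 2 + 4 = 23 balls with no colour reaching 6.
The next ball forces some colour to 6, so 23 + 1 = 24.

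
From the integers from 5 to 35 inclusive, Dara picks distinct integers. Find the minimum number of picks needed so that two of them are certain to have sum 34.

20

Group the elements by complementary pair {x, 34−x}: {5,29}, {6,28}, {7,27}, …, giving 12 two-element pairs, the single value 17 (it cannot pair with itself since the integers are distinct), and 6 integers whose partner 34−x falls outside [5,35].
Pigeonhole: treating each of those 19 groups as a pigeonhole, one can pick one integer per group — 19 integers — with no two summing to 34.
The 20th integer lands in an occupied pair, forcing a sum of 34.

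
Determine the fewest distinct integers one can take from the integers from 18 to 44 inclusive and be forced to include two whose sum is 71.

Group the elements by complementary pair {x, 71−x}: {27,44}, {28,43}, {29,42}, …, giving 9 two-element pairs and 9 integers whose partner 71−x falls outside [18,44].
Treating each of those 18 groups as a pigeonhole, one can pick one integer per group — 18 integers — with no two summing to 71.
The 19th integer lands in an occupied pair, forcing a sum of 71.

19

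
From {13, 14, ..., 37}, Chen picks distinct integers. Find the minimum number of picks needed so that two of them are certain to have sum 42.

Group the elements by complementary pair {x, 42−x}: {13,29}, {14,28}, {15,27}, …, giving 8 two-element pairs, the single value 21 (it cannot pair with itself since the integers are distinct), and 8 integers whose partner 42−x falls outside [13,37].
Pigeonhole: treating each of those 17 groups as a pigeonhole, one can pick one integer per group — 17 integers — with no two summing to 42.
The 18th integer lands in an occupied pair, forcing a sum of 42.

18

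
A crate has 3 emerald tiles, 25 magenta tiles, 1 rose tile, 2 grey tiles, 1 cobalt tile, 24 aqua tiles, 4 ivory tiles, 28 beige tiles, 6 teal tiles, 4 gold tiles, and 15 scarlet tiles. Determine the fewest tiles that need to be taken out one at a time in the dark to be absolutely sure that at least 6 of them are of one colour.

41

An adversary could hand out at most 5 tiles per colour (6 colours run out sooner): 3 + 5 + 1 + 2 + 1 + 5 + 4 + 5 + 5 + 4 + 5 = 40 tiles and still no colour has 6.
By pigeonhole, one more tile lands in a colour already at 5, so 41 draws are enough and 40 are not.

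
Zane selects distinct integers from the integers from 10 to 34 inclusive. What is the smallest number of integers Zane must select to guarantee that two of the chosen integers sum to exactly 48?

16

A set avoiding the sum 48 can contain at most one of each pair {x, 48−x}, plus the 5 elements whose complement lies outside the range or equal to its own complement.
The integers 10, …, 24 (15 of them) are such a set: any two sum to at least 10+11 = 21 and at most 23+24 = 47 < 48.
By the pigeonhole principle, any 16th integer completes one of the 10 pairs, so 16 choices force a sum of 48.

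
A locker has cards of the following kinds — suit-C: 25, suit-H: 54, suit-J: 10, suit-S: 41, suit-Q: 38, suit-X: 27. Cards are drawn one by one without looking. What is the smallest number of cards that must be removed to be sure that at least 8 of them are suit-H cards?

In the worst case for collecting suit-H cards, every non-suit-H card comes out first.
There are 25 + 10 + 41 + 38 + 27 = 141 non-suit-H cards altogether.
After those, each further card must be suit-H, so 141 + 8 = 149 draws guarantee 8 suit-H cards.

149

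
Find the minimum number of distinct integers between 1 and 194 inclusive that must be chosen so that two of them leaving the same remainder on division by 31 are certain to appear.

By the pigeonhole principle, the 31 residue classes mod 31 are the pigeonholes.
With 31 integers one could put 1 in each residue class and have no class reach 2.
The 32nd integer pushes some class to 2, so 31·1 + 1 = 32.

32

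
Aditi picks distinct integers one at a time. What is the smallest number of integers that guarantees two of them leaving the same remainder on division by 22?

Pigeonhole: the 22 residue classes mod 22 are the pigeonholes.
With 22 integers one could put 1 in each residue class and have no class reach 2.
The 23rd integer pushes some class to 2, so 22·1 + 1 = 23.

23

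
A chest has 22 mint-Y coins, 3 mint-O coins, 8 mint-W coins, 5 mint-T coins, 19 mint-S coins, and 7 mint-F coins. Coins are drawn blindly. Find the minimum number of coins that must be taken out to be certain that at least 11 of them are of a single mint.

44

The 6 mints are the holes; the coins drawn are the pigeons.
To avoid 11 of any one mint, the worst case takes at most 10 of each mint, or every coin of a mint that has fewer than 10.
That gives 10 + 3 + 8 + 5 + 10 + 7 = 43 coins with no mint reaching 11.
The next coin forces some mint to 11, so 43 + 1 = 44.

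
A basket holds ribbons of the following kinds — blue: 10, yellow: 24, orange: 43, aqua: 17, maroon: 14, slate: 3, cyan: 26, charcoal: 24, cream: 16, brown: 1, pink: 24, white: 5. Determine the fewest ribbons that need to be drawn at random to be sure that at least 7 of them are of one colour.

Pigeonhole: the 12 colours are the holes; the ribbons drawn are the pigeons.
To avoid 7 of any one colour, the worst case takes at most 6 of each colour, or every ribbon of a colour that has fewer than 6.
That gives 6 + 6 + 6 + 6 + 6 + 3 + 6 + 6 + 6 + 1 + 6 + 5 = 63 ribbons with no colour reaching 7.
The next ribbon forces some colour to 7, so 63 + 1 = 64.

64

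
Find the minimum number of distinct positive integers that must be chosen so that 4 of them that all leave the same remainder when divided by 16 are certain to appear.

The 16 residue classes mod 16 are the pigeonholes.
With 48 integers one could put 3 in each residue class and have no class reach 4.
The 49th integer pushes some class to 4, so 16·3 + 1 = 49.

49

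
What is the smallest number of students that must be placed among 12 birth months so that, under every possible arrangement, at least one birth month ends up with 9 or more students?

97

With 96 students one could put exactly 8 in each of the 12 birth months, and no birth month would reach 9.
By pigeonhole, one more student must land in a birth month that already has 8, giving it 9.
So 12 × 8 + 1 = 97 students are required.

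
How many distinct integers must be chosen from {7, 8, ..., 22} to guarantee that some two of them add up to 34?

Group the elements by complementary pair {x, 34−x}: {12,22}, {13,21}, {14,20}, …, giving 5 two-element pairs, the single value 17 (it cannot pair with itself since the integers are distinct), and 5 integers whose partner 34−x falls outside [7,22].
Treating each of those 11 groups as a pigeonhole, one can pick one integer per group — 11 integers — with no two summing to 34.
The 12th integer lands in an occupied pair, forcing a sum of 34.

12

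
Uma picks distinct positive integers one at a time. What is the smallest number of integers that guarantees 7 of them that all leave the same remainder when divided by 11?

The 11 residue classes mod 11 are the pigeonholes.
With 66 integers one could put 6 in each residue class and have no class reach 7.
The 67th integer pushes some class to 7, so 11·6 + 1 = 67.

67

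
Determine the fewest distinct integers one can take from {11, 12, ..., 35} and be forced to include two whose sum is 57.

19

Group the elements by complementary pair {x, 57−x}: {22,35}, {23,34}, {24,33}, …, giving 7 two-element pairs and 11 integers whose partner 57−x falls outside [11,35].
Treating each of those 18 groups as a pigeonhole, one can pick one integer per group — 18 integers — with no two summing to 57.
The 19th integer lands in an occupied pair, forcing a sum of 57.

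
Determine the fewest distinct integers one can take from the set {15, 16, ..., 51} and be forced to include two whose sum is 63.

Two chosen integers sum to 63 exactly when both halves of some pair {x, 63−x} with 15 ≤ x ≤ 63−x ≤ 48 are chosen — 17 such pairs.
The remaining 3 elements (those with no distinct partner in range) can never complete a 63-sum, so the worst case takes all of them and one from each pair: 3 + 17 = 20.
The 21st integer has to be the second member of some pair, so 20 + 1 = 21.

21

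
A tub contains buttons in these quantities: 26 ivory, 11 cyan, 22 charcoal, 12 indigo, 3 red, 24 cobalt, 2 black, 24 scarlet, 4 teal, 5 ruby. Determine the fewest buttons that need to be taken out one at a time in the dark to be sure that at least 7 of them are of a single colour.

51

An adversary could hand out at most 6 buttons per colour (4 colours run out sooner): 6 + 6 + 6 + 6 + 3 + 6 + 2 + 6 + 4 + 5 = 50 buttons and still no colour has 7.
One more button lands in a colour already at 6, so 51 draws are enough and 50 are not.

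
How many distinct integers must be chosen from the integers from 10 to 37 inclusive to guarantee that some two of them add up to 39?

A set avoiding the sum 39 can contain at most one of each pair {x, 39−x}, plus the 8 elements whose complement lies outside the range.
The integers 20, …, 37 (18 of them) are such a set: any two sum to at least 20+21 = 41 > 39.
Any 19th integer completes one of the 10 pairs, so 19 choices force a sum of 39.

19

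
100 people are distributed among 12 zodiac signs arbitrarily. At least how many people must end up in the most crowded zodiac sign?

9

By the pigeonhole principle, the 12 zodiac signs are the holes and the 100 people are the pigeons.
If every zodiac sign held at most 8 people, the total would be at most 12 × 8 = 96, which is less than 100.
So some zodiac sign holds at least ⌈100/12⌉ = 9 people.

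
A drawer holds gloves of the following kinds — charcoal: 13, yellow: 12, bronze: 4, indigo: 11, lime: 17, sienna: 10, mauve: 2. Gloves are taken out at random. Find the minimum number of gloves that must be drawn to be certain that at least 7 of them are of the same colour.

37

The 7 colours are the holes; the gloves drawn are the pigeons.
To avoid 7 of any one colour, the worst case takes at most 6 of each colour, or every glove of a colour that has fewer than 6.
That gives 6 + 6 + 4 + 6 + 6 + 6 + 2 = 36 gloves with no colour reaching 7.
The next glove forces some colour to 7, so 36 + 1 = 37.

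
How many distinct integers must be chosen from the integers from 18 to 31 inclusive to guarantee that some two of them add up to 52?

Two chosen integers sum to 52 exactly when both halves of some pair {x, 52−x} with 21 ≤ x ≤ 52−x ≤ 31 are chosen — 5 such pairs.
The remaining 4 elements (those with no distinct partner in range) can never complete a 52-sum, so the worst case takes all of them and one from each pair: 4 + 5 = 9.
By pigeonhole, the 10th integer has to be the second member of some pair, so 9 + 1 = 10.

10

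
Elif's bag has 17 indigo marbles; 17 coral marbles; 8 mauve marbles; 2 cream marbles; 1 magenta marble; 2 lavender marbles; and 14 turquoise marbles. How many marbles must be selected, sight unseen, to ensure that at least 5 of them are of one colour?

22

An adversary could hand out at most 4 marbles per colour (cream, magenta, lavender run out sooner): 4 + 4 + 4 + 2 + 1 + 2 + 4 = 21 marbles and still no colour has 5.
One more marble lands in a colour already at 4, so 22 draws are enough and 21 are not.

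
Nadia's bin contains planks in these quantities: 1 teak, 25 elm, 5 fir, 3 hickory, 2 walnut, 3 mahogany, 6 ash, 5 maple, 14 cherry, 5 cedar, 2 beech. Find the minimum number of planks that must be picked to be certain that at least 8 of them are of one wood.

An adversary could hand out at most 7 planks per wood (9 woods run out sooner): 1 + 7 + 5 + 3 + 2 + 3 + 6 + 5 + 7 + 5 + 2 = 46 planks and still no wood has 8.
One more plank lands in a wood already at 7, so 47 draws are enough and 46 are not.

47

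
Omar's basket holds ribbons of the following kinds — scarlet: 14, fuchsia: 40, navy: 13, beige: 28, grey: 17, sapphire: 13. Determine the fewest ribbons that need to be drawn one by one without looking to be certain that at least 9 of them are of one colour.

An adversary could hand out at most 8 ribbons per colour: 8 + 8 + 8 + 8 + 8 + 8 = 48 ribbons and still no colour has 9.
One more ribbon lands in a colour already at 8, so 49 draws are enough and 48 are not.

49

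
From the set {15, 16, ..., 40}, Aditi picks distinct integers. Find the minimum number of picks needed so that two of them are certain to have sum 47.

18

Two chosen integers sum to 47 exactly when both halves of some pair {x, 47−x} with 15 ≤ x ≤ 47−x ≤ 32 are chosen — 9 such pairs.
The remaining 8 elements (those with no distinct partner in range) can never complete a 47-sum, so the worst case takes all of them and one from each pair: 8 + 9 = 17.
By the pigeonhole principle, the 18th integer has to be the second member of some pair, so 17 + 1 = 18.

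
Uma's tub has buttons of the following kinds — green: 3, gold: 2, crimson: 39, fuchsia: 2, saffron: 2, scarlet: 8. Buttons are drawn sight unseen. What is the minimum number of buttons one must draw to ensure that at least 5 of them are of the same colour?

18

By the pigeonhole principle, put each drawn button into a box by colour. The largest draw with every box below 5 takes min(count, 4) from each colour; colours with fewer than 4 contribute all they have.
Σ min(cᵢ, 4) = 3 + 2 + 4 + 2 + 2 + 4 = 17.
Draw number 17 + 1 = 18 must push one box to 5.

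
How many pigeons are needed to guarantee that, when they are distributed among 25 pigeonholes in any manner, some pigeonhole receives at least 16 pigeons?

With 375 pigeons one could put exactly 15 in each of the 25 pigeonholes, and no pigeonhole would reach 16.
By pigeonhole, one more pigeon must land in a pigeonhole that already has 15, giving it 16.
So 25 × 15 + 1 = 376 pigeons are required.

376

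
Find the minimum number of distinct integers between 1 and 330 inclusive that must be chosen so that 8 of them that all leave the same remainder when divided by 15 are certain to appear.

106

By pigeonhole, the 15 residue classes mod 15 are the pigeonholes.
With 105 integers one could put 7 in each residue class and have no class reach 8.
The 106th integer pushes some class to 8, so 15·7 + 1 = 106.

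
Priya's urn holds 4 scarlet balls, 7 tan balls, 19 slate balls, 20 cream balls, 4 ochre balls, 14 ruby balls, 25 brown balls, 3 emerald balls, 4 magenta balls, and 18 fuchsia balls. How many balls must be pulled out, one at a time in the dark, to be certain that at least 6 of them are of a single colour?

46

An adversary could hand out at most 5 balls per colour (4 colours run out sooner): 4 + 5 + 5 + 5 + 4 + 5 + 5 + 3 + 4 + 5 = 45 balls and still no colour has 6.
By pigeonhole, one more ball lands in a colour already at 5, so 46 draws are enough and 45 are not.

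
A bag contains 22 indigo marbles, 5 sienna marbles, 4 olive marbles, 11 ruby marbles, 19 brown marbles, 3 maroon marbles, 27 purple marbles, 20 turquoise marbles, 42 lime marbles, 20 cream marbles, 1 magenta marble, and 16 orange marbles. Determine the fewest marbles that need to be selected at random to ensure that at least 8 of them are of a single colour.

An adversary could hand out at most 7 marbles per colour (4 colours run out sooner): 7 + 5 + 4 + 7 + 7 + 3 + 7 + 7 + 7 + 7 + 1 + 7 = 69 marbles and still no colour has 8.
One more marble lands in a colour already at 7, so 70 draws are enough and 69 are not.

70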